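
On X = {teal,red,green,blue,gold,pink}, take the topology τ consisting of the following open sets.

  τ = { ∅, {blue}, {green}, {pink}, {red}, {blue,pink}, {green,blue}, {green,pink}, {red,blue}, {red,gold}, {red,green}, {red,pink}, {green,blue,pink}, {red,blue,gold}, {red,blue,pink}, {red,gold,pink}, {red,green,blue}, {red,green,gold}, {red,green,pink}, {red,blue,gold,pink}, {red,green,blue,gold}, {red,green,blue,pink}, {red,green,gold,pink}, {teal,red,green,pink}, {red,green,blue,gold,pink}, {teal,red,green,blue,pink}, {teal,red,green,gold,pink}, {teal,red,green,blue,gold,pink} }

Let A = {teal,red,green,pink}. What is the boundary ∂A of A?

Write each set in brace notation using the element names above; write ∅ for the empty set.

interior: largest open inside A is {teal,red,green,pink} (from ∅, {pink}, {green}, {red}, {red,pink}, {green,pink}, {red,green}, {red,green,pink}, {teal,red,green,pink})
cl via duality: int({blue,gold}) = {blue}, so X∖{blue} = {teal,red,green,gold,pink}
cl∖int = {gold}

{gold}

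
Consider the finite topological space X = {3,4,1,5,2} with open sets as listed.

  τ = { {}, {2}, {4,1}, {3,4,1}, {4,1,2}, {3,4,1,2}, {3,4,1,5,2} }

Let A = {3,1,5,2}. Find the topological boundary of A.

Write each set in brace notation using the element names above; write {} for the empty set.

{3,4,1,5}

U open, U⊆A: {}, {2}. int(A) = ⋃ = {2}
X∖A={4}, int(X∖A)={}, hence cl(A)={3,4,1,5,2}
∂A: remove int from cl → {3,4,1,5}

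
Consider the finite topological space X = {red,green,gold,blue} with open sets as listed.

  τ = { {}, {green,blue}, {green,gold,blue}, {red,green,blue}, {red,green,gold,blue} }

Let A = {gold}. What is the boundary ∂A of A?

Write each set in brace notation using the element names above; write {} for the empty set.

{gold}

U open, U⊆A: {}. int(A) = ⋃ = {}
X∖A={red,green,blue}, int(X∖A)={red,green,blue}, hence cl(A)={gold}
∂A: remove int from cl → {gold}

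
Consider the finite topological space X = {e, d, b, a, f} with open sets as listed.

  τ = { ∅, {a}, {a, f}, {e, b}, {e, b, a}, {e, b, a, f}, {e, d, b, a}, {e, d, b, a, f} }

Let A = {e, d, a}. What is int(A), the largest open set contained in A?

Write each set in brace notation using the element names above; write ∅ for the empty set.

U open, U⊆A: ∅, {a}. int(A) = ⋃ = {a}

{a}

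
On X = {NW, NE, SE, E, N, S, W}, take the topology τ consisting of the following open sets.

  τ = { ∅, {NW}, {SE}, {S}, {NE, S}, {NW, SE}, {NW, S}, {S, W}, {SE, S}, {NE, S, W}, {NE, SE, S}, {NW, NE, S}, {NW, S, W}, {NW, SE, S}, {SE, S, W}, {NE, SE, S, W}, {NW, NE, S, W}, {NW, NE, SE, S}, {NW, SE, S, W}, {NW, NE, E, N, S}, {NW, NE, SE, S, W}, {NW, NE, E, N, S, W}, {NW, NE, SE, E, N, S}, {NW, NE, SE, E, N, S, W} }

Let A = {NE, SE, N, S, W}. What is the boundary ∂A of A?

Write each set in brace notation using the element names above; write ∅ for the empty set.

{E, N}

U open, U⊆A: ∅, {S}, {SE}, {NE, S}, {S, W}, {SE, S}, {NE, SE, S}, {NE, S, W}, {SE, S, W}, {NE, SE, S, W}. int(A) = ⋃ = {NE, SE, S, W}
X∖A={NW, E}, int(X∖A)={NW}, hence cl(A)={NE, SE, E, N, S, W}
∂A: remove int from cl → {E, N}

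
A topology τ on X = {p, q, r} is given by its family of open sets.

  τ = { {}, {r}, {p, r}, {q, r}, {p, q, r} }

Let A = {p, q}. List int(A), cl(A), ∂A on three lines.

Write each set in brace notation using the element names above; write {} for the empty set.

open subsets of A: {}; so int(A) = {}
closure: X∖int(X∖A) = X∖{r} = {p, q}
∂A = {p, q} minus {} = {p, q}

int(A) = {}
cl(A)  = {p, q}
∂A     = {p, q}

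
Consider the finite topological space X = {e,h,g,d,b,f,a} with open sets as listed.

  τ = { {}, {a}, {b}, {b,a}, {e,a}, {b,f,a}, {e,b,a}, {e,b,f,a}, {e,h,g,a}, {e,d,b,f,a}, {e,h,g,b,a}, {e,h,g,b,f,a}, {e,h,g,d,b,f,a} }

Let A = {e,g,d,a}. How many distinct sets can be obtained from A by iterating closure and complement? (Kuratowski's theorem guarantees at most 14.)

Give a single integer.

X∖A={h,b,f}, int(X∖A)={b}, hence cl(A)={e,h,g,d,f,a}
Orbit (k=closure, c=complement):
  1. A     = {e,g,d,a}
  2. kA    = {e,h,g,d,f,a}
  3. cA    = {h,b,f}
  4. ckA   = {b}
  5. kcA   = {h,g,d,b,f}
  6. kckA  = {d,b,f}
  7. ckcA  = {e,a}
  8. ckckA = {e,h,g,a}
(closed under both — stop)

8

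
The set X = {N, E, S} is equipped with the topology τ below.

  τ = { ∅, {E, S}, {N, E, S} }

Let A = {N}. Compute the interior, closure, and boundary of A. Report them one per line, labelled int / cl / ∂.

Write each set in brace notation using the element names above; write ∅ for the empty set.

int(A) = ∅
cl(A)  = {N}
∂A     = {N}

interior: largest open inside A is ∅ (from ∅)
cl via duality: int({E, S}) = {E, S}, so X∖{E, S} = {N}
cl∖int = {N}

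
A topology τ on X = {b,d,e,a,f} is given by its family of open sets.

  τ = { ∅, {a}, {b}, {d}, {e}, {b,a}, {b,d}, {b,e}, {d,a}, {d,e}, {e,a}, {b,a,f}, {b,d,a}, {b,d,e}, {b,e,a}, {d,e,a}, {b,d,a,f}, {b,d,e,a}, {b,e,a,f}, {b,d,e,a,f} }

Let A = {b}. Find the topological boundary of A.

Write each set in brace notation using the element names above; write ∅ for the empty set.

{f}

U open, U⊆A: ∅, {b}. int(A) = ⋃ = {b}
X∖A={d,e,a,f}, int(X∖A)={d,e,a}, hence cl(A)={b,f}
∂A: remove int from cl → {f}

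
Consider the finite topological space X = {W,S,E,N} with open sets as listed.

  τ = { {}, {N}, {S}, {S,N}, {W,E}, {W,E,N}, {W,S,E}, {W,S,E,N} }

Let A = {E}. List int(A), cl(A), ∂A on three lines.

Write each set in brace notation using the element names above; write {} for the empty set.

open subsets of A: {}; so int(A) = {}
closure: X∖int(X∖A) = X∖{S,N} = {W,E}
∂A = {W,E} minus {} = {W,E}

int(A) = {}
cl(A)  = {W,E}
∂A     = {W,E}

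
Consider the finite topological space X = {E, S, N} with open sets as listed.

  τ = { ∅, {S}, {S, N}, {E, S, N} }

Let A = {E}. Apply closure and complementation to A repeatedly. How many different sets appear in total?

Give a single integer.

X∖A={S, N}, int(X∖A)={S, N}, hence cl(A)={E}
Orbit (k=closure, c=complement):
  1. A     = {E}
  2. cA    = {S, N}
  3. kcA   = {E, S, N}
  4. ckcA  = ∅
(closed under both — stop)

4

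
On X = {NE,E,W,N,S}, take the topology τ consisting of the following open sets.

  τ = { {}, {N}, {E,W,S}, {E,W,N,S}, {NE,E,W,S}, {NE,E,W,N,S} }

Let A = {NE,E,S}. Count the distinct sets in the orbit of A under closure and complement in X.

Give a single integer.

6

X∖A={W,N}, int(X∖A)={N}, hence cl(A)={NE,E,W,S}
Orbit (k=closure, c=complement):
  1. A     = {NE,E,S}
  2. kA    = {NE,E,W,S}
  3. cA    = {W,N}
  4. ckA   = {N}
  5. kcA   = {NE,E,W,N,S}
  6. ckcA  = {}
(closed under both — stop)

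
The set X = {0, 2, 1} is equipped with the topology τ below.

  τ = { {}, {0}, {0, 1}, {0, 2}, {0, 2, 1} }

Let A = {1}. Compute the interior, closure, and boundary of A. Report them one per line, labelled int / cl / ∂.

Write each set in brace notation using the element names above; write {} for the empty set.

int(A) = {}
cl(A)  = {1}
∂A     = {1}

opens ⊆ A: {}; union → int = {}
complement {0, 2}; its interior {0, 2}; cl(A) = X∖{0, 2} = {1}
boundary = {1} ∖ {} = {1}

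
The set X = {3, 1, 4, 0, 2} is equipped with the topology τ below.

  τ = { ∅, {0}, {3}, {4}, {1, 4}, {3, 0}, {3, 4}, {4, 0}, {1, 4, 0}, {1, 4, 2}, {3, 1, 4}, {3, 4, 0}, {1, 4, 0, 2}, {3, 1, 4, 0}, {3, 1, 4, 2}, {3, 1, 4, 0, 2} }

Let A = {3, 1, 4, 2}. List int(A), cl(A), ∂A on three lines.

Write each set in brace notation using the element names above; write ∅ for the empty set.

int(A) = {3, 1, 4, 2}
cl(A)  = {3, 1, 4, 2}
∂A     = ∅

opens ⊆ A: ∅, {4}, {3}, {3, 4}, {1, 4}, {3, 1, 4}, {1, 4, 2}, {3, 1, 4, 2}; union → int = {3, 1, 4, 2}
complement {0}; its interior {0}; cl(A) = X∖{0} = {3, 1, 4, 2}
boundary = {3, 1, 4, 2} ∖ {3, 1, 4, 2} = ∅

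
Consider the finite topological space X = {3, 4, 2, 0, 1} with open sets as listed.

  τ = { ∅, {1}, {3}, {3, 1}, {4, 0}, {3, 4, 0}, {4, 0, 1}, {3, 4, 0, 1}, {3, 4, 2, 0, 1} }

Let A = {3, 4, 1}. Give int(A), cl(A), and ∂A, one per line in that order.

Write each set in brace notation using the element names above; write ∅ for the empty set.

opens ⊆ A: ∅, {3}, {1}, {3, 1}; union → int = {3, 1}
complement {2, 0}; its interior ∅; cl(A) = X∖∅ = {3, 4, 2, 0, 1}
boundary = {3, 4, 2, 0, 1} ∖ {3, 1} = {4, 2, 0}

int(A) = {3, 1}
cl(A)  = {3, 4, 2, 0, 1}
∂A     = {4, 2, 0}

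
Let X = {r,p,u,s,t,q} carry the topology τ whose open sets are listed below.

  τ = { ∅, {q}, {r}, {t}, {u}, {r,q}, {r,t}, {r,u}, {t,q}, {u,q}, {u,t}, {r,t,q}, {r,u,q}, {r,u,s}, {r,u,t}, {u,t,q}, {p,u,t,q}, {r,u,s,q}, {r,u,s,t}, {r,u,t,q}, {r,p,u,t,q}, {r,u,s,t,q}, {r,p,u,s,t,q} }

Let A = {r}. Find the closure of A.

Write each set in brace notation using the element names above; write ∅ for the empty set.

{r,s}

complement {p,u,s,t,q}; its interior {p,u,t,q}; cl(A) = X∖{p,u,t,q} = {r,s}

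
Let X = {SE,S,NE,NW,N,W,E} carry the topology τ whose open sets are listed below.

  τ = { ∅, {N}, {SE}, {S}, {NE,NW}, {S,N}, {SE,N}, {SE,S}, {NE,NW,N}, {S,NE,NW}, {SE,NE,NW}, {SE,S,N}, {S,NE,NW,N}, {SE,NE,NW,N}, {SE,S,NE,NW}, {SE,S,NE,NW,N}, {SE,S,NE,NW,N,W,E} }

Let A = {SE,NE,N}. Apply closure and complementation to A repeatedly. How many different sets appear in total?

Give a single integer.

cl via duality: int({S,NW,W,E}) = {S}, so X∖{S} = {SE,NE,NW,N,W,E}
Write k for closure, c for complement:
  1. A     = {SE,NE,N}
  2. kA    = {SE,NE,NW,N,W,E}
  3. cA    = {S,NW,W,E}
  4. ckA   = {S}
  5. kcA   = {S,NE,NW,W,E}
  6. kckA  = {S,W,E}
  7. ckcA  = {SE,N}
  8. ckckA = {SE,NE,NW,N}
  9. kckcA = {SE,N,W,E}
  10. ckckcA = {S,NE,NW}
applying k or c yields no new set

10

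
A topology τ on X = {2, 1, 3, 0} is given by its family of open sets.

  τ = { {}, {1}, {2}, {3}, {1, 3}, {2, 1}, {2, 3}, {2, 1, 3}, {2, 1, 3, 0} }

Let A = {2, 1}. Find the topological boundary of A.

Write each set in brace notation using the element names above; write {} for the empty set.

open subsets of A: {}, {2}, {1}, {2, 1}; so int(A) = {2, 1}
closure: X∖int(X∖A) = X∖{3} = {2, 1, 0}
∂A = {2, 1, 0} minus {2, 1} = {0}

{0}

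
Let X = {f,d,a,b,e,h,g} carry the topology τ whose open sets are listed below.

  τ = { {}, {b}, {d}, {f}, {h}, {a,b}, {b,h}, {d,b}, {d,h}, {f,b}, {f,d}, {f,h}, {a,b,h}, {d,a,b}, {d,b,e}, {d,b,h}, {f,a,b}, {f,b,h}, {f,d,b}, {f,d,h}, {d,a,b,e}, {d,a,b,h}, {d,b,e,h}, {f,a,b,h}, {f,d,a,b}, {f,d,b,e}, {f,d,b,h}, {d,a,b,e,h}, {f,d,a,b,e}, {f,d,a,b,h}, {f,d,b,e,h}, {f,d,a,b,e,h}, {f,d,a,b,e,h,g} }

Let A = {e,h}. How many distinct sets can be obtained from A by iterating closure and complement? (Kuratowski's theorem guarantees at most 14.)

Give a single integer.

8

cl via duality: int({f,d,a,b,g}) = {f,d,a,b}, so X∖{f,d,a,b} = {e,h,g}
Write k for closure, c for complement:
  1. A     = {e,h}
  2. kA    = {e,h,g}
  3. cA    = {f,d,a,b,g}
  4. ckA   = {f,d,a,b}
  5. kcA   = {f,d,a,b,e,g}
  6. ckcA  = {h}
  7. kckcA = {h,g}
  8. ckckcA = {f,d,a,b,e}
applying k or c yields no new set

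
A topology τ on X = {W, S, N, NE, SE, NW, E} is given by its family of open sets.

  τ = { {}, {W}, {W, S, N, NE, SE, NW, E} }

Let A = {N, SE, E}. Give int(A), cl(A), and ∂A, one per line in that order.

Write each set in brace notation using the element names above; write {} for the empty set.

U open, U⊆A: {}. int(A) = ⋃ = {}
X∖A={W, S, NE, NW}, int(X∖A)={W}, hence cl(A)={S, N, NE, SE, NW, E}
∂A: remove int from cl → {S, N, NE, SE, NW, E}

int(A) = {}
cl(A)  = {S, N, NE, SE, NW, E}
∂A     = {S, N, NE, SE, NW, E}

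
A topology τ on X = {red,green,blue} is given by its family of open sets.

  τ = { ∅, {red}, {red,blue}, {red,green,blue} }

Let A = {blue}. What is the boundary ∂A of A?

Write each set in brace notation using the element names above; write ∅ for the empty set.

opens ⊆ A: ∅; union → int = ∅
complement {red,green}; its interior {red}; cl(A) = X∖{red} = {green,blue}
boundary = {green,blue} ∖ ∅ = {green,blue}

{green,blue}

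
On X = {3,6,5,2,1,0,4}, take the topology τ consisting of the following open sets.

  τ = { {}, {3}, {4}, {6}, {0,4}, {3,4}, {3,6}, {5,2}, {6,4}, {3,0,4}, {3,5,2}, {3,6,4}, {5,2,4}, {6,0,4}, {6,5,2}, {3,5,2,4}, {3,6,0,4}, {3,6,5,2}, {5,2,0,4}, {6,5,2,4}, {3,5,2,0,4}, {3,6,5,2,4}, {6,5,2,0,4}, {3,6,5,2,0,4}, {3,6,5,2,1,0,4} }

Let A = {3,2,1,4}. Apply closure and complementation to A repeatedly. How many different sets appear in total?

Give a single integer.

complement {6,5,0}; its interior {6}; cl(A) = X∖{6} = {3,5,2,1,0,4}
With k = closure, c = complement:
  1. A     = {3,2,1,4}
  2. kA    = {3,5,2,1,0,4}
  3. cA    = {6,5,0}
  4. ckA   = {6}
  5. kcA   = {6,5,2,1,0}
  6. kckA  = {6,1}
  7. ckcA  = {3,4}
  8. ckckA = {3,5,2,0,4}
  9. kckcA = {3,1,0,4}
  10. ckckcA = {6,5,2}
  11. kckckcA = {6,5,2,1}
  12. ckckckcA = {3,0,4}
k, c of each give nothing new

12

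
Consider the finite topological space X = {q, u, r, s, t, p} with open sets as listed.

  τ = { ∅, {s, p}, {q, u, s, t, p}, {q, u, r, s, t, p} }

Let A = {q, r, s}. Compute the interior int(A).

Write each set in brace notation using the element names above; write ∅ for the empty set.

∅

interior: largest open inside A is ∅ (from ∅)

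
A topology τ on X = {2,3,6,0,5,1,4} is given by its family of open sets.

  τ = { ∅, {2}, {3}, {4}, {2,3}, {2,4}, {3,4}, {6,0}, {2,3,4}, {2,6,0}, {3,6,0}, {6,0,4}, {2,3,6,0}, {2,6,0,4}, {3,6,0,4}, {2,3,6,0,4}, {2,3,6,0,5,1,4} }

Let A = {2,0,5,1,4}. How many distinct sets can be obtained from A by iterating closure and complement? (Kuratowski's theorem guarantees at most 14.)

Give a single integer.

X∖A={3,6}, int(X∖A)={3}, hence cl(A)={2,6,0,5,1,4}
Orbit (k=closure, c=complement):
  1. A     = {2,0,5,1,4}
  2. kA    = {2,6,0,5,1,4}
  3. cA    = {3,6}
  4. ckA   = {3}
  5. kcA   = {3,6,0,5,1}
  6. kckA  = {3,5,1}
  7. ckcA  = {2,4}
  8. ckckA = {2,6,0,4}
  9. kckcA = {2,5,1,4}
  10. ckckcA = {3,6,0}
(closed under both — stop)

10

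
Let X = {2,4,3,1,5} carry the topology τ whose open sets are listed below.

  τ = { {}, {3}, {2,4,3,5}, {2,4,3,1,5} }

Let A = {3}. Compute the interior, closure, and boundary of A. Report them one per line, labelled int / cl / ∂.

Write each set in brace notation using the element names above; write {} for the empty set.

interior: largest open inside A is {3} (from {}, {3})
cl via duality: int({2,4,1,5}) = {}, so X∖{} = {2,4,3,1,5}
cl∖int = {2,4,1,5}

int(A) = {3}
cl(A)  = {2,4,3,1,5}
∂A     = {2,4,1,5}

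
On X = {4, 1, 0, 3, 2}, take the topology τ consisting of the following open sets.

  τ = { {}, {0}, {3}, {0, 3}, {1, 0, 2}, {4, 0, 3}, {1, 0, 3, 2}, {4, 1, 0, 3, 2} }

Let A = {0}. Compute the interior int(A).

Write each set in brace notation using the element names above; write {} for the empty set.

{0}

opens ⊆ A: {}, {0}; union → int = {0}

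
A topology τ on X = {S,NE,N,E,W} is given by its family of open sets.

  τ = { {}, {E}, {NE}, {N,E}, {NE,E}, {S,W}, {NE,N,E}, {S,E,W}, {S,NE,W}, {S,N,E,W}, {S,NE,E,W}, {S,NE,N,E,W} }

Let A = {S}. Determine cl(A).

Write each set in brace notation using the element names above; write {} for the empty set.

{S,W}

cl via duality: int({NE,N,E,W}) = {NE,N,E}, so X∖{NE,N,E} = {S,W}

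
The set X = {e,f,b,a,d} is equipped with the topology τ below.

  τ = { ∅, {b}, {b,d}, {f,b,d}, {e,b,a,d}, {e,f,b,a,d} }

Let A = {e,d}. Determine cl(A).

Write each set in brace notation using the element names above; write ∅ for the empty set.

{e,f,a,d}

X∖A={f,b,a}, int(X∖A)={b}, hence cl(A)={e,f,a,d}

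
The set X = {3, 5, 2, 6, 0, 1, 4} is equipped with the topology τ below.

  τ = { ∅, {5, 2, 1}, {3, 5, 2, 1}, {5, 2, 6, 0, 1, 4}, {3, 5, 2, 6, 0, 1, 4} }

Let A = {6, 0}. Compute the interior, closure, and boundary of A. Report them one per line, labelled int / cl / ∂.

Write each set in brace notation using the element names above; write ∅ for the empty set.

open subsets of A: ∅; so int(A) = ∅
closure: X∖int(X∖A) = X∖{3, 5, 2, 1} = {6, 0, 4}
∂A = {6, 0, 4} minus ∅ = {6, 0, 4}

int(A) = ∅
cl(A)  = {6, 0, 4}
∂A     = {6, 0, 4}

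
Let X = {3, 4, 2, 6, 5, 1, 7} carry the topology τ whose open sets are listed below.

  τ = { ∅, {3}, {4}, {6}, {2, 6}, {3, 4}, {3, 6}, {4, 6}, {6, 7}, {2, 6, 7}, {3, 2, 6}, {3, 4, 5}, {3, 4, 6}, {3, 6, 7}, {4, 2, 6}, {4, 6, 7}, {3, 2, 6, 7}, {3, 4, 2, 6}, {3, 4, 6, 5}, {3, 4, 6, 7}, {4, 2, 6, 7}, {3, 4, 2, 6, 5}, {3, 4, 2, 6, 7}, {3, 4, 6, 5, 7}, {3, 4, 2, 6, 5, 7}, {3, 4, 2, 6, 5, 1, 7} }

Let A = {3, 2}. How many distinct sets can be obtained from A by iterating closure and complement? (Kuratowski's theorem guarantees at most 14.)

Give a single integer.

closure: X∖int(X∖A) = X∖{4, 6, 7} = {3, 2, 5, 1}
Let k=closure and c=complement:
  1. A     = {3, 2}
  2. kA    = {3, 2, 5, 1}
  3. cA    = {4, 6, 5, 1, 7}
  4. ckA   = {4, 6, 7}
  5. kcA   = {4, 2, 6, 5, 1, 7}
  6. ckcA  = {3}
  7. kckcA = {3, 5, 1}
  8. ckckcA = {4, 2, 6, 7}
— saturated at 8

8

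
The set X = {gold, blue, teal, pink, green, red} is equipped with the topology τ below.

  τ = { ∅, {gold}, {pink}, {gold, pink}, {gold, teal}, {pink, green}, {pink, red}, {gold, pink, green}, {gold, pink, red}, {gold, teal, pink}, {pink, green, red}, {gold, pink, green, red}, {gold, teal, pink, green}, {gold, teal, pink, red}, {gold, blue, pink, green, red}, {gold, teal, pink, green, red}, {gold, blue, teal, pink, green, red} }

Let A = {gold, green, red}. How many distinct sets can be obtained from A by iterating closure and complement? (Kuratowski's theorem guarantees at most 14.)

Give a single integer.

10

closure: X∖int(X∖A) = X∖{pink} = {gold, blue, teal, green, red}
Let k=closure and c=complement:
  1. A     = {gold, green, red}
  2. kA    = {gold, blue, teal, green, red}
  3. cA    = {blue, teal, pink}
  4. ckA   = {pink}
  5. kcA   = {blue, teal, pink, green, red}
  6. kckA  = {blue, pink, green, red}
  7. ckcA  = {gold}
  8. ckckA = {gold, teal}
  9. kckcA = {gold, blue, teal}
  10. ckckcA = {pink, green, red}
— saturated at 10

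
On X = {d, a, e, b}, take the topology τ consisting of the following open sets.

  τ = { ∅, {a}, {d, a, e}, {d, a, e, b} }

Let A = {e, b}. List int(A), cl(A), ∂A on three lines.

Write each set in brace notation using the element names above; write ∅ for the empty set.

interior: largest open inside A is ∅ (from ∅)
cl via duality: int({d, a}) = {a}, so X∖{a} = {d, e, b}
cl∖int = {d, e, b}

int(A) = ∅
cl(A)  = {d, e, b}
∂A     = {d, e, b}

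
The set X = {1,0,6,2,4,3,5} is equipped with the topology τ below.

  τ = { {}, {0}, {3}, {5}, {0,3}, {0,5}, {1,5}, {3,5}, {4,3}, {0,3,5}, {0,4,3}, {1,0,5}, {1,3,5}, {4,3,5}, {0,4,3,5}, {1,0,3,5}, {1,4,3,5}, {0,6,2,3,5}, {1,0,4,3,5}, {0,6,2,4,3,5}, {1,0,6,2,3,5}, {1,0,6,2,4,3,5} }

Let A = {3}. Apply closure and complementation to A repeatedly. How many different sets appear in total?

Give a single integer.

6

complement {1,0,6,2,4,5}; its interior {1,0,5}; cl(A) = X∖{1,0,5} = {6,2,4,3}
With k = closure, c = complement:
  1. A     = {3}
  2. kA    = {6,2,4,3}
  3. cA    = {1,0,6,2,4,5}
  4. ckA   = {1,0,5}
  5. kckA  = {1,0,6,2,5}
  6. ckckA = {4,3}
k, c of each give nothing new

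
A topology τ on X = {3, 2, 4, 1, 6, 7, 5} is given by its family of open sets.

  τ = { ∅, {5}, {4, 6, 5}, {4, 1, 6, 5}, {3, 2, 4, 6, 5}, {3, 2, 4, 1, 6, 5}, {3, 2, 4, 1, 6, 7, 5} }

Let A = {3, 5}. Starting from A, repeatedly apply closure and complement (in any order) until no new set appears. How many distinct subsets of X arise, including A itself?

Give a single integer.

6

cl via duality: int({2, 4, 1, 6, 7}) = ∅, so X∖∅ = {3, 2, 4, 1, 6, 7, 5}
Write k for closure, c for complement:
  1. A     = {3, 5}
  2. kA    = {3, 2, 4, 1, 6, 7, 5}
  3. cA    = {2, 4, 1, 6, 7}
  4. ckA   = ∅
  5. kcA   = {3, 2, 4, 1, 6, 7}
  6. ckcA  = {5}
applying k or c yields no new set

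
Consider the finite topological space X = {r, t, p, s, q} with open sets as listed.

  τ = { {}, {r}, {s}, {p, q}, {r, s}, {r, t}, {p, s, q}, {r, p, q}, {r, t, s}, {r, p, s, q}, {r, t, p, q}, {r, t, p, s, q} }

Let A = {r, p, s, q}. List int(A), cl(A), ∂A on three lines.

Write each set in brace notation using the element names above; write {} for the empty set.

int(A) = {r, p, s, q}
cl(A)  = {r, t, p, s, q}
∂A     = {t}

U open, U⊆A: {}, {r}, {s}, {r, s}, {p, q}, {p, s, q}, {r, p, q}, {r, p, s, q}. int(A) = ⋃ = {r, p, s, q}
X∖A={t}, int(X∖A)={}, hence cl(A)={r, t, p, s, q}
∂A: remove int from cl → {t}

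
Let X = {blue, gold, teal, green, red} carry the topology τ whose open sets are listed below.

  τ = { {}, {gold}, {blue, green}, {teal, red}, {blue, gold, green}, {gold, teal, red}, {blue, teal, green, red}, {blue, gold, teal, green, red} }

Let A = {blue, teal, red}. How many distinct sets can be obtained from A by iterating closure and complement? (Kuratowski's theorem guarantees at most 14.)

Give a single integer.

6

X∖A={gold, green}, int(X∖A)={gold}, hence cl(A)={blue, teal, green, red}
Orbit (k=closure, c=complement):
  1. A     = {blue, teal, red}
  2. kA    = {blue, teal, green, red}
  3. cA    = {gold, green}
  4. ckA   = {gold}
  5. kcA   = {blue, gold, green}
  6. ckcA  = {teal, red}
(closed under both — stop)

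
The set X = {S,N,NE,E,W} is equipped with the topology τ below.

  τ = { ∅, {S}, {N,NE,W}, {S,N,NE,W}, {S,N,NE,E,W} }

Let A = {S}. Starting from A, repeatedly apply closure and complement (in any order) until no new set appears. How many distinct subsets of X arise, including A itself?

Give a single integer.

closure: X∖int(X∖A) = X∖{N,NE,W} = {S,E}
Let k=closure and c=complement:
  1. A     = {S}
  2. kA    = {S,E}
  3. cA    = {N,NE,E,W}
  4. ckA   = {N,NE,W}
— saturated at 4

4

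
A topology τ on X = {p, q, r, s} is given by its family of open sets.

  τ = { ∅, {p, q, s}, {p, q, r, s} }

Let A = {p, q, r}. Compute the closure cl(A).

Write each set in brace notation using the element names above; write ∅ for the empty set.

{p, q, r, s}

complement {s}; its interior ∅; cl(A) = X∖∅ = {p, q, r, s}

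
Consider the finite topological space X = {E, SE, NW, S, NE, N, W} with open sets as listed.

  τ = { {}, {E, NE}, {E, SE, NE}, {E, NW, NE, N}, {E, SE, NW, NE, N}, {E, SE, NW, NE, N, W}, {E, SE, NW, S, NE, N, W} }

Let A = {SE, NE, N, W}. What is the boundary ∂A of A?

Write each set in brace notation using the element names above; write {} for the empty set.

opens ⊆ A: {}; union → int = {}
complement {E, NW, S}; its interior {}; cl(A) = X∖{} = {E, SE, NW, S, NE, N, W}
boundary = {E, SE, NW, S, NE, N, W} ∖ {} = {E, SE, NW, S, NE, N, W}

{E, SE, NW, S, NE, N, W}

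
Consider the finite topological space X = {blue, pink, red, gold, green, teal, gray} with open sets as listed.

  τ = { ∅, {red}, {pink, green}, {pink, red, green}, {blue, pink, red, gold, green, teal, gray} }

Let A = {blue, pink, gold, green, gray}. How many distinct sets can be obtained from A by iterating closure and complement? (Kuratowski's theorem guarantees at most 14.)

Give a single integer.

6

complement {red, teal}; its interior {red}; cl(A) = X∖{red} = {blue, pink, gold, green, teal, gray}
With k = closure, c = complement:
  1. A     = {blue, pink, gold, green, gray}
  2. kA    = {blue, pink, gold, green, teal, gray}
  3. cA    = {red, teal}
  4. ckA   = {red}
  5. kcA   = {blue, red, gold, teal, gray}
  6. ckcA  = {pink, green}
k, c of each give nothing new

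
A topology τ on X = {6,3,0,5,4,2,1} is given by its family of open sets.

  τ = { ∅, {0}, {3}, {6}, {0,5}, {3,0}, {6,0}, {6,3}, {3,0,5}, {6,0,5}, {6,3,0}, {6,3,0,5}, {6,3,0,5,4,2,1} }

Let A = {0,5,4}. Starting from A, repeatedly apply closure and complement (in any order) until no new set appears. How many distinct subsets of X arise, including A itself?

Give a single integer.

6

X∖A={6,3,2,1}, int(X∖A)={6,3}, hence cl(A)={0,5,4,2,1}
Orbit (k=closure, c=complement):
  1. A     = {0,5,4}
  2. kA    = {0,5,4,2,1}
  3. cA    = {6,3,2,1}
  4. ckA   = {6,3}
  5. kcA   = {6,3,4,2,1}
  6. ckcA  = {0,5}
(closed under both — stop)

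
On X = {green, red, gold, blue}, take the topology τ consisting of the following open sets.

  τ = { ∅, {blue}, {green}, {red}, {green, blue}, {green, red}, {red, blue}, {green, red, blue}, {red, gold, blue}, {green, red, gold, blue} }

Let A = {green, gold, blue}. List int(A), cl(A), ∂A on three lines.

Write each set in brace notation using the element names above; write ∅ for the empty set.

int(A) = {green, blue}
cl(A)  = {green, gold, blue}
∂A     = {gold}

open subsets of A: ∅, {green}, {blue}, {green, blue}; so int(A) = {green, blue}
closure: X∖int(X∖A) = X∖{red} = {green, gold, blue}
∂A = {green, gold, blue} minus {green, blue} = {gold}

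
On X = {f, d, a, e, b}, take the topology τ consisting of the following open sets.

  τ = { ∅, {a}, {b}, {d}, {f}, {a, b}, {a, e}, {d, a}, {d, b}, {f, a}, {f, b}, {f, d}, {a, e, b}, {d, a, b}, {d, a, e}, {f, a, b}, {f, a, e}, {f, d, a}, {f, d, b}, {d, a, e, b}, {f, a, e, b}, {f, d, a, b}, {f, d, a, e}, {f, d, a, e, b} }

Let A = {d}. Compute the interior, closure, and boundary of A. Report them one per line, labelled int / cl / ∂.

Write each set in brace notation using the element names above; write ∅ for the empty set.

U open, U⊆A: ∅, {d}. int(A) = ⋃ = {d}
X∖A={f, a, e, b}, int(X∖A)={f, a, e, b}, hence cl(A)={d}
∂A: remove int from cl → ∅

int(A) = {d}
cl(A)  = {d}
∂A     = ∅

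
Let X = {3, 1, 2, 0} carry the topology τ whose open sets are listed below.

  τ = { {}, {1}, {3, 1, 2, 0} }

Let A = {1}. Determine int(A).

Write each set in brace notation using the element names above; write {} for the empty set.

U open, U⊆A: {}, {1}. int(A) = ⋃ = {1}

{1}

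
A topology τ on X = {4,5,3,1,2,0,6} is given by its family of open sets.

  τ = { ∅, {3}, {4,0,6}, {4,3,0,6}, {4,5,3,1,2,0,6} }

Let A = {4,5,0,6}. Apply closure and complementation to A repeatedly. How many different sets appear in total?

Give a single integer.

6

complement {3,1,2}; its interior {3}; cl(A) = X∖{3} = {4,5,1,2,0,6}
With k = closure, c = complement:
  1. A     = {4,5,0,6}
  2. kA    = {4,5,1,2,0,6}
  3. cA    = {3,1,2}
  4. ckA   = {3}
  5. kcA   = {5,3,1,2}
  6. ckcA  = {4,0,6}
k, c of each give nothing new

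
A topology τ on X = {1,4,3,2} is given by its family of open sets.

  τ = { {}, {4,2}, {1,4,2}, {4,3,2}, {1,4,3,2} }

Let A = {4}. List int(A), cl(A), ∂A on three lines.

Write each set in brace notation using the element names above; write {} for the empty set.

U open, U⊆A: {}. int(A) = ⋃ = {}
X∖A={1,3,2}, int(X∖A)={}, hence cl(A)={1,4,3,2}
∂A: remove int from cl → {1,4,3,2}

int(A) = {}
cl(A)  = {1,4,3,2}
∂A     = {1,4,3,2}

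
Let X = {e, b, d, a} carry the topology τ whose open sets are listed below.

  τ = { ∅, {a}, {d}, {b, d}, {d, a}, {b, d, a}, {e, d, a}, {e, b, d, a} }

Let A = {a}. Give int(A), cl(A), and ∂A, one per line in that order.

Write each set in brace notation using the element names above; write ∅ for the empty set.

interior: largest open inside A is {a} (from ∅, {a})
cl via duality: int({e, b, d}) = {b, d}, so X∖{b, d} = {e, a}
cl∖int = {e}

int(A) = {a}
cl(A)  = {e, a}
∂A     = {e}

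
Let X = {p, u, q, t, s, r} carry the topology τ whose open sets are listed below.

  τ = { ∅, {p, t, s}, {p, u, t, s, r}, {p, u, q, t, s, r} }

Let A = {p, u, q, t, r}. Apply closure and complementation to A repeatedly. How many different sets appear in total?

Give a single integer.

closure: X∖int(X∖A) = X∖∅ = {p, u, q, t, s, r}
Let k=closure and c=complement:
  1. A     = {p, u, q, t, r}
  2. kA    = {p, u, q, t, s, r}
  3. cA    = {s}
  4. ckA   = ∅
— saturated at 4

4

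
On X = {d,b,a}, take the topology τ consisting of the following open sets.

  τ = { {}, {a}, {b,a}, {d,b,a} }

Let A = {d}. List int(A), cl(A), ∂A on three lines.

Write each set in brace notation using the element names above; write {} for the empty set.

int(A) = {}
cl(A)  = {d}
∂A     = {d}

interior: largest open inside A is {} (from {})
cl via duality: int({b,a}) = {b,a}, so X∖{b,a} = {d}
cl∖int = {d}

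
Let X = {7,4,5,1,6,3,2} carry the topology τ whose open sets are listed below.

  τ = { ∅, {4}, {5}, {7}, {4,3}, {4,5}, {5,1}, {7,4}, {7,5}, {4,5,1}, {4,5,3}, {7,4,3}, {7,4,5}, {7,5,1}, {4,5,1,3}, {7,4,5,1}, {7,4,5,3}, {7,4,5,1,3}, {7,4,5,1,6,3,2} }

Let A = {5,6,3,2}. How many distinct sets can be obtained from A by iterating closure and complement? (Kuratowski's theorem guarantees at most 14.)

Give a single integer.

complement {7,4,1}; its interior {7,4}; cl(A) = X∖{7,4} = {5,1,6,3,2}
With k = closure, c = complement:
  1. A     = {5,6,3,2}
  2. kA    = {5,1,6,3,2}
  3. cA    = {7,4,1}
  4. ckA   = {7,4}
  5. kcA   = {7,4,1,6,3,2}
  6. kckA  = {7,4,6,3,2}
  7. ckcA  = {5}
  8. ckckA = {5,1}
  9. kckcA = {5,1,6,2}
  10. ckckcA = {7,4,3}
k, c of each give nothing new

10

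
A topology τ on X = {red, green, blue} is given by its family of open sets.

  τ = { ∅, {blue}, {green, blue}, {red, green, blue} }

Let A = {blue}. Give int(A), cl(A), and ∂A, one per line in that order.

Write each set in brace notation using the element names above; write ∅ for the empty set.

open subsets of A: ∅, {blue}; so int(A) = {blue}
closure: X∖int(X∖A) = X∖∅ = {red, green, blue}
∂A = {red, green, blue} minus {blue} = {red, green}

int(A) = {blue}
cl(A)  = {red, green, blue}
∂A     = {red, green}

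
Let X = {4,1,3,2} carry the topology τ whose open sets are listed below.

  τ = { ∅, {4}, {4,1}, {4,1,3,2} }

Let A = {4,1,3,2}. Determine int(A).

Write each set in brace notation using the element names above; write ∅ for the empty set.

{4,1,3,2}

opens ⊆ A: ∅, {4}, {4,1}, {4,1,3,2}; union → int = {4,1,3,2}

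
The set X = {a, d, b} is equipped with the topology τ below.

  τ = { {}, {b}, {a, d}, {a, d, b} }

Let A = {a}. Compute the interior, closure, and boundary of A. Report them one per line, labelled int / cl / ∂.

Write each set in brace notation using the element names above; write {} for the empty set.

int(A) = {}
cl(A)  = {a, d}
∂A     = {a, d}

opens ⊆ A: {}; union → int = {}
complement {d, b}; its interior {b}; cl(A) = X∖{b} = {a, d}
boundary = {a, d} ∖ {} = {a, d}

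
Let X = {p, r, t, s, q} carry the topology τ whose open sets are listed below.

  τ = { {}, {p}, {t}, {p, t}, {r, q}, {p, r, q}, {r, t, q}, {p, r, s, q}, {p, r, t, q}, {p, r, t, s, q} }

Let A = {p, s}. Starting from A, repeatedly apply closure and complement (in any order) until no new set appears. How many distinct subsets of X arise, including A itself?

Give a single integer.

4

complement {r, t, q}; its interior {r, t, q}; cl(A) = X∖{r, t, q} = {p, s}
With k = closure, c = complement:
  1. A     = {p, s}
  2. cA    = {r, t, q}
  3. kcA   = {r, t, s, q}
  4. ckcA  = {p}
k, c of each give nothing new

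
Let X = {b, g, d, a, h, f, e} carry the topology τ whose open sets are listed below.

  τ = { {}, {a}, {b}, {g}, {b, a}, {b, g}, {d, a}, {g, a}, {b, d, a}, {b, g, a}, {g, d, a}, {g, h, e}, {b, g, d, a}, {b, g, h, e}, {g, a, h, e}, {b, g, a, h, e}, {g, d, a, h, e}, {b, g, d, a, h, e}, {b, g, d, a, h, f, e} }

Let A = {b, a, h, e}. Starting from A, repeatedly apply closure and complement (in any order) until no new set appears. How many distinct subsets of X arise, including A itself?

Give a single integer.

X∖A={g, d, f}, int(X∖A)={g}, hence cl(A)={b, d, a, h, f, e}
Orbit (k=closure, c=complement):
  1. A     = {b, a, h, e}
  2. kA    = {b, d, a, h, f, e}
  3. cA    = {g, d, f}
  4. ckA   = {g}
  5. kcA   = {g, d, h, f, e}
  6. kckA  = {g, h, f, e}
  7. ckcA  = {b, a}
  8. ckckA = {b, d, a}
  9. kckcA = {b, d, a, f}
  10. ckckcA = {g, h, e}
(closed under both — stop)

10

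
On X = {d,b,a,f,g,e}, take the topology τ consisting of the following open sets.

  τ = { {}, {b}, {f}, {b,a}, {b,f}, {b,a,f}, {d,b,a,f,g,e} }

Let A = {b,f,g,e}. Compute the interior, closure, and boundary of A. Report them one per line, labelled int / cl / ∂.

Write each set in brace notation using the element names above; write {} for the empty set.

open subsets of A: {}, {f}, {b}, {b,f}; so int(A) = {b,f}
closure: X∖int(X∖A) = X∖{} = {d,b,a,f,g,e}
∂A = {d,b,a,f,g,e} minus {b,f} = {d,a,g,e}

int(A) = {b,f}
cl(A)  = {d,b,a,f,g,e}
∂A     = {d,a,g,e}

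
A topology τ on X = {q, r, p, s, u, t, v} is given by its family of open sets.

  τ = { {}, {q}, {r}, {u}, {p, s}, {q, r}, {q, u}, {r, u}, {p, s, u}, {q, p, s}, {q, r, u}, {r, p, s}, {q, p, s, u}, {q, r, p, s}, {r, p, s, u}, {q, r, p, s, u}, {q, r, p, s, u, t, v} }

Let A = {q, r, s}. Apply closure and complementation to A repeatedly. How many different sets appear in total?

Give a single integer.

complement {p, u, t, v}; its interior {u}; cl(A) = X∖{u} = {q, r, p, s, t, v}
With k = closure, c = complement:
  1. A     = {q, r, s}
  2. kA    = {q, r, p, s, t, v}
  3. cA    = {p, u, t, v}
  4. ckA   = {u}
  5. kcA   = {p, s, u, t, v}
  6. kckA  = {u, t, v}
  7. ckcA  = {q, r}
  8. ckckA = {q, r, p, s}
  9. kckcA = {q, r, t, v}
  10. ckckcA = {p, s, u}
k, c of each give nothing new

10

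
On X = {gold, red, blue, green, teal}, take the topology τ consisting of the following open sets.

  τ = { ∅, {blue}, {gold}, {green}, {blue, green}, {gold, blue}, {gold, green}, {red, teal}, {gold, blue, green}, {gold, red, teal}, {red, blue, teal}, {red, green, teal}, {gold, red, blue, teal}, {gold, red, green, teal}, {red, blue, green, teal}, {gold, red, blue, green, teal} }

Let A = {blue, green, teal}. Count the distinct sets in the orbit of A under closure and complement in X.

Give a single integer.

closure: X∖int(X∖A) = X∖{gold} = {red, blue, green, teal}
Let k=closure and c=complement:
  1. A     = {blue, green, teal}
  2. kA    = {red, blue, green, teal}
  3. cA    = {gold, red}
  4. ckA   = {gold}
  5. kcA   = {gold, red, teal}
  6. ckcA  = {blue, green}
— saturated at 6

6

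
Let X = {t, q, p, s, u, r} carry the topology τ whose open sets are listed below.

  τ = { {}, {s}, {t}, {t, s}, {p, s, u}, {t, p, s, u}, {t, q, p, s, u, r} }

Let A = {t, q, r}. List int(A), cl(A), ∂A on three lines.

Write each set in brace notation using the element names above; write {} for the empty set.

int(A) = {t}
cl(A)  = {t, q, r}
∂A     = {q, r}

U open, U⊆A: {}, {t}. int(A) = ⋃ = {t}
X∖A={p, s, u}, int(X∖A)={p, s, u}, hence cl(A)={t, q, r}
∂A: remove int from cl → {q, r}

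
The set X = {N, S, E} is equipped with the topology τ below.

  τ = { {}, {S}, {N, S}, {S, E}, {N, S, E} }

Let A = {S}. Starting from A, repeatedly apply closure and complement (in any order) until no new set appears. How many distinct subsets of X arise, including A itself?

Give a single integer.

4

complement {N, E}; its interior {}; cl(A) = X∖{} = {N, S, E}
With k = closure, c = complement:
  1. A     = {S}
  2. kA    = {N, S, E}
  3. cA    = {N, E}
  4. ckA   = {}
k, c of each give nothing new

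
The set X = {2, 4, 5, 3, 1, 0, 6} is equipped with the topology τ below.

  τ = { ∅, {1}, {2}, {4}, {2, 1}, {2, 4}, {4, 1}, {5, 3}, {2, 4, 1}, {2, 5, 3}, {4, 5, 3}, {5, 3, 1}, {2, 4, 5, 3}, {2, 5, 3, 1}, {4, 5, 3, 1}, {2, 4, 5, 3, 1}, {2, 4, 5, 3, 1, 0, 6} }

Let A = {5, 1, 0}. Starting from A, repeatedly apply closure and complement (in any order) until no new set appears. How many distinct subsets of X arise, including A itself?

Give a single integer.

10

complement {2, 4, 3, 6}; its interior {2, 4}; cl(A) = X∖{2, 4} = {5, 3, 1, 0, 6}
With k = closure, c = complement:
  1. A     = {5, 1, 0}
  2. kA    = {5, 3, 1, 0, 6}
  3. cA    = {2, 4, 3, 6}
  4. ckA   = {2, 4}
  5. kcA   = {2, 4, 5, 3, 0, 6}
  6. kckA  = {2, 4, 0, 6}
  7. ckcA  = {1}
  8. ckckA = {5, 3, 1}
  9. kckcA = {1, 0, 6}
  10. ckckcA = {2, 4, 5, 3}
k, c of each give nothing new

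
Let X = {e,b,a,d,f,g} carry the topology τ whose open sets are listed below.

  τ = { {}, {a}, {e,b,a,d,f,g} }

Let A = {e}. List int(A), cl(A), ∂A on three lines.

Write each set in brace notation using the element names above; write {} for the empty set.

opens ⊆ A: {}; union → int = {}
complement {b,a,d,f,g}; its interior {a}; cl(A) = X∖{a} = {e,b,d,f,g}
boundary = {e,b,d,f,g} ∖ {} = {e,b,d,f,g}

int(A) = {}
cl(A)  = {e,b,d,f,g}
∂A     = {e,b,d,f,g}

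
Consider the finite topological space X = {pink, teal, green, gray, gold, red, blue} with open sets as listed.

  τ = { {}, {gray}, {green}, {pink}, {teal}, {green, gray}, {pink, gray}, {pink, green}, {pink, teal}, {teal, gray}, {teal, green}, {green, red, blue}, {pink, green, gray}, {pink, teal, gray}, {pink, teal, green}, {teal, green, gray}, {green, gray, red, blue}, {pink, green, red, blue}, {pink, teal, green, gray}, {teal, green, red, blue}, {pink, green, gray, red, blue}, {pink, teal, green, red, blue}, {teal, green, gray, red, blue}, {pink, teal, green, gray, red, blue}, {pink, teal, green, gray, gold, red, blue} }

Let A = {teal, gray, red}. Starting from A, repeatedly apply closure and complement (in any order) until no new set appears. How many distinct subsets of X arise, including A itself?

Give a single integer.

8

cl via duality: int({pink, green, gold, blue}) = {pink, green}, so X∖{pink, green} = {teal, gray, gold, red, blue}
Write k for closure, c for complement:
  1. A     = {teal, gray, red}
  2. kA    = {teal, gray, gold, red, blue}
  3. cA    = {pink, green, gold, blue}
  4. ckA   = {pink, green}
  5. kcA   = {pink, green, gold, red, blue}
  6. ckcA  = {teal, gray}
  7. kckcA = {teal, gray, gold}
  8. ckckcA = {pink, green, red, blue}
applying k or c yields no new set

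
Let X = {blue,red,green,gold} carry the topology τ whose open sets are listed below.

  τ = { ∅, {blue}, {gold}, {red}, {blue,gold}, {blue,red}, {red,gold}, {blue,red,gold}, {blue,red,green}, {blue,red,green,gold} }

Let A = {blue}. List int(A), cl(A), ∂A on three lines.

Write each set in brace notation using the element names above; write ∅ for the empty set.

open subsets of A: ∅, {blue}; so int(A) = {blue}
closure: X∖int(X∖A) = X∖{red,gold} = {blue,green}
∂A = {blue,green} minus {blue} = {green}

int(A) = {blue}
cl(A)  = {blue,green}
∂A     = {green}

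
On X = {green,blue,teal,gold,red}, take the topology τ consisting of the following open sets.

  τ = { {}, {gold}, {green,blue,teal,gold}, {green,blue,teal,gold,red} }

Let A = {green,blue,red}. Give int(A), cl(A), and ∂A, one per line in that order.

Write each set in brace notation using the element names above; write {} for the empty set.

open subsets of A: {}; so int(A) = {}
closure: X∖int(X∖A) = X∖{gold} = {green,blue,teal,red}
∂A = {green,blue,teal,red} minus {} = {green,blue,teal,red}

int(A) = {}
cl(A)  = {green,blue,teal,red}
∂A     = {green,blue,teal,red}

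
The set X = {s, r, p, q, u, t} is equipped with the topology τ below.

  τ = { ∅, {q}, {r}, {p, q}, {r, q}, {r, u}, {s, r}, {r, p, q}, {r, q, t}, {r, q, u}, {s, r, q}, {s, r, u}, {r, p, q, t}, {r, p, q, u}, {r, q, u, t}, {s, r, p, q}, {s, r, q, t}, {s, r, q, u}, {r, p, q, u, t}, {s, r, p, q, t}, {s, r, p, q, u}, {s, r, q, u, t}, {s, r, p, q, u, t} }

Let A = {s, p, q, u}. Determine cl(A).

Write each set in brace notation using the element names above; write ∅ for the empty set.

complement {r, t}; its interior {r}; cl(A) = X∖{r} = {s, p, q, u, t}

{s, p, q, u, t}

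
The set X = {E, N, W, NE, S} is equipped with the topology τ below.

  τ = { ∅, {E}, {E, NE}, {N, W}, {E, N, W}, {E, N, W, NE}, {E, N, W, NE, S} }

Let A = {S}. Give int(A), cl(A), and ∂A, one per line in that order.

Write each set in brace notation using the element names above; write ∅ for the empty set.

int(A) = ∅
cl(A)  = {S}
∂A     = {S}

U open, U⊆A: ∅. int(A) = ⋃ = ∅
X∖A={E, N, W, NE}, int(X∖A)={E, N, W, NE}, hence cl(A)={S}
∂A: remove int from cl → {S}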